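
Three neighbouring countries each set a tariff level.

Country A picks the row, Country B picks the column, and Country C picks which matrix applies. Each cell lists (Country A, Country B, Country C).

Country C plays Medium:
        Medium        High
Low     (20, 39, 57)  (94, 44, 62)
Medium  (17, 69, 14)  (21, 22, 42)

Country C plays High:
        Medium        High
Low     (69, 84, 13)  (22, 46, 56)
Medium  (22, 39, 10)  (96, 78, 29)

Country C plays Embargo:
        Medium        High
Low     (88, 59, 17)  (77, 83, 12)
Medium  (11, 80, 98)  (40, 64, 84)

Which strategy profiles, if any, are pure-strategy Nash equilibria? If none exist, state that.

The unique pure-strategy Nash equilibrium is (Low, High, Medium).

For each strategy profile, look for a profitable unilateral deviation.
(Low, Medium, Medium): Country B can switch to High (39 → 44). Not NE.
(Low, Medium, High): Country C can switch to Medium (13 → 57). Not NE.
(Low, Medium, Embargo): Country B can switch to High (59 → 83). Not NE.
(Low, High, Medium): Country A gets 94, best alternative 21; Country B gets 44, best alternative 39; Country C gets 62, best alternative 56. No profitable deviation — NE.
(Low, High, High): Country A can switch to Medium (22 → 96). Not NE.
(Low, High, Embargo): Country C can switch to Medium (12 → 62). Not NE.
(Medium, Medium, Medium): Country A can switch to Low (17 → 20). Not NE.
(Medium, Medium, High): Country A can switch to Low (22 → 69). Not NE.
(Medium, Medium, Embargo): Country A can switch to Low (11 → 88). Not NE.
(Medium, High, Medium): Country A can switch to Low (21 → 94). Not NE.
(Medium, High, High): Country C can switch to Medium (29 → 42). Not NE.
(The remaining 1 profile has a profitable deviation by the same check.)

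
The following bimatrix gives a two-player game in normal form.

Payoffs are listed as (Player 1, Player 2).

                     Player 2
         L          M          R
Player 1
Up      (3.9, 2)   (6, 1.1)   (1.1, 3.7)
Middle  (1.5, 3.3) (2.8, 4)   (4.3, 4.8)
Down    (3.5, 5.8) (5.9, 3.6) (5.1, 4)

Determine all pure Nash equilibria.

There is no pure-strategy Nash equilibrium.

For each strategy profile, look for a profitable unilateral deviation.
(Up, L): Player 2 can switch to R (2 → 3.7). Not NE.
(Up, M): Player 2 can switch to L (1.1 → 2). Not NE.
(Up, R): Player 1 can switch to Middle (1.1 → 4.3). Not NE.
(Middle, L): Player 1 can switch to Up (1.5 → 3.9). Not NE.
(Middle, M): Player 1 can switch to Up (2.8 → 6). Not NE.
(Middle, R): Player 1 can switch to Down (4.3 → 5.1). Not NE.
(Down, L): Player 1 can switch to Up (3.5 → 3.9). Not NE.
(Down, M): Player 1 can switch to Up (5.9 → 6). Not NE.
(The remaining 1 profile has a profitable deviation by the same check.)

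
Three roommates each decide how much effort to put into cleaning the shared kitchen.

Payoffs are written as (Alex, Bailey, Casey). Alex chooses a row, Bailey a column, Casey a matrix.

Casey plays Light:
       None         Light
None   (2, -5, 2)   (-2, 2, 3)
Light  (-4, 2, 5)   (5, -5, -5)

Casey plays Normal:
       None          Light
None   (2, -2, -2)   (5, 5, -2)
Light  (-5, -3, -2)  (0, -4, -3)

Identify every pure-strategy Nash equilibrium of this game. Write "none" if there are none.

Alex against (None, Light): payoffs 2, -4 → best response None.
Alex against (None, Normal): payoffs 2, -5 → best response None.
Alex against (Light, Light): payoffs -2, 5 → best response Light.
Alex against (Light, Normal): payoffs 5, 0 → best response None.
Bailey against (None, Light): payoffs -5, 2 → best response Light.
Bailey against (None, Normal): payoffs -2, 5 → best response Light.
Bailey against (Light, Light): payoffs 2, -5 → best response None.
Bailey against (Light, Normal): payoffs -3, -4 → best response None.
Casey against (None, None): payoffs 2, -2 → best response Light.
Casey against (None, Light): payoffs 3, -2 → best response Light.
Casey against (Light, None): payoffs 5, -2 → best response Light.
Casey against (Light, Light): payoffs -5, -3 → best response Normal.
No profile is a mutual best response for all players.

This game has no pure Nash equilibrium.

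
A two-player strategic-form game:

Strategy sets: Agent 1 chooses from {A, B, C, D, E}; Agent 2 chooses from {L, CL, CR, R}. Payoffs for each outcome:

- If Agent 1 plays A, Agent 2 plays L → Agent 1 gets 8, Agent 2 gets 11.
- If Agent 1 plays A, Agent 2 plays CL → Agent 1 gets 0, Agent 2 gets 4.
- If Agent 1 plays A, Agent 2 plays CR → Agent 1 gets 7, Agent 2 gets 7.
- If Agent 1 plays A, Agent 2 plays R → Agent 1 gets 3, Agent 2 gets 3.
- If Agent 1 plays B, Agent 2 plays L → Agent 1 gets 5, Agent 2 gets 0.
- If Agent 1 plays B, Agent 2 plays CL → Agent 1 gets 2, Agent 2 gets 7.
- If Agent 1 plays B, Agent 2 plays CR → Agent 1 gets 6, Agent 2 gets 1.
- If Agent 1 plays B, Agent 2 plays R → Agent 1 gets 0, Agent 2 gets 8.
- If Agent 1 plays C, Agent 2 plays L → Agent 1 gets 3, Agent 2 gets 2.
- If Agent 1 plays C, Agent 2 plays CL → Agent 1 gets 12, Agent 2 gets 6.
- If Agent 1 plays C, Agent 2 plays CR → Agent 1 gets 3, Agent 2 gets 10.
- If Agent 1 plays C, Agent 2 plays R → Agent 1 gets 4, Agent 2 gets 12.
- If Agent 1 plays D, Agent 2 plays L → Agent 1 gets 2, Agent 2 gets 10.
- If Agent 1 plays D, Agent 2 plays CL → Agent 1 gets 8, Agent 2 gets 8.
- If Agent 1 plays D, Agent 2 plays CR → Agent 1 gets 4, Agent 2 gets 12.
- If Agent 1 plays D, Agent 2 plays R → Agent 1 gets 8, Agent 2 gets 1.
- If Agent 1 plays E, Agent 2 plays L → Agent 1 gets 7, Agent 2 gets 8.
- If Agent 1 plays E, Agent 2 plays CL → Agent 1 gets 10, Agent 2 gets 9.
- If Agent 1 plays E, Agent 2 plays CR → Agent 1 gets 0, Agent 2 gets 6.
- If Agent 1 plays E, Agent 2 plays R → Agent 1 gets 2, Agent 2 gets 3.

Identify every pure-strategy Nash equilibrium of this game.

Check each profile: it is a Nash equilibrium iff no player can strictly gain by switching unilaterally.
(A, L): Agent 1 gets 8, best alternative 7; Agent 2 gets 11, best alternative 7. No profitable deviation — NE.
(A, CL): Agent 1 can switch to B (0 → 2). Not NE.
(A, CR): Agent 2 can switch to L (7 → 11). Not NE.
(A, R): Agent 1 can switch to C (3 → 4). Not NE.
(B, L): Agent 1 can switch to A (5 → 8). Not NE.
(B, CL): Agent 1 can switch to C (2 → 12). Not NE.
(B, CR): Agent 1 can switch to A (6 → 7). Not NE.
(B, R): Agent 1 can switch to A (0 → 3). Not NE.
(C, L): Agent 1 can switch to A (3 → 8). Not NE.
(The remaining 11 profiles each have a profitable deviation by the same check.)

Pure NE: (A, L)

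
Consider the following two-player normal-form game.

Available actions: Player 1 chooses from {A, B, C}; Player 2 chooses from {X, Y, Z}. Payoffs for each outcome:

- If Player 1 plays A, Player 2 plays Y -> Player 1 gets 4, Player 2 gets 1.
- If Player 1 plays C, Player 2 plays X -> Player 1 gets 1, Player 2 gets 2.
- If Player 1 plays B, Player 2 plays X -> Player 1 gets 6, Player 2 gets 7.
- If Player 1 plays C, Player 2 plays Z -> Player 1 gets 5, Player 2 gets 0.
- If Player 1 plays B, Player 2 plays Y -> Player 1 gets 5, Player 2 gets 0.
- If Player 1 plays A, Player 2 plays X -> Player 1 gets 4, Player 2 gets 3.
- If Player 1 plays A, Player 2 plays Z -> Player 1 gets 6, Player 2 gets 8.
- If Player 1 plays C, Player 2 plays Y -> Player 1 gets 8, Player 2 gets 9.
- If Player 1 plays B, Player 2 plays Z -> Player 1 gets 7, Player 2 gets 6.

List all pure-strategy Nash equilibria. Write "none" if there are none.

Player 1 against X: payoffs 4, 6, 1 → best response B.
Player 1 against Y: payoffs 4, 5, 8 → best response C.
Player 1 against Z: payoffs 6, 7, 5 → best response B.
Player 2 against A: payoffs 3, 1, 8 → best response Z.
Player 2 against B: payoffs 7, 0, 6 → best response X.
Player 2 against C: payoffs 2, 9, 0 → best response Y.
Mutual best responses: (B, X); (C, Y).

The pure Nash equilibria are (B, X) and (C, Y).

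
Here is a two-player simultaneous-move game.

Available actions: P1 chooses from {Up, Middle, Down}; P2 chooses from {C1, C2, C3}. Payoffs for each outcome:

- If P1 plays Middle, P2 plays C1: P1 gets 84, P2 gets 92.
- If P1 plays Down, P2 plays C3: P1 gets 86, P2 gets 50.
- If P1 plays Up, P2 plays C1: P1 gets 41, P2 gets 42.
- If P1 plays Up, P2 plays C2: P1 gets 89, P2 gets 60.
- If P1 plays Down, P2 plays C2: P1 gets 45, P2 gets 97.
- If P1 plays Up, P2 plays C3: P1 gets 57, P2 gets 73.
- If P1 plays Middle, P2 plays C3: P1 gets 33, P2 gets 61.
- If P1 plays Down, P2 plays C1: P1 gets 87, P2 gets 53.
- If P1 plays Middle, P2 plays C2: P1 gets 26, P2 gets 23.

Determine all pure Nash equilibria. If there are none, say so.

Mark each player's best response to every combination of opponents' strategies; a profile where every player is best-responding is a pure Nash equilibrium.
P1 against C1: payoffs 41, 84, 87 → best response Down.
P1 against C2: payoffs 89, 26, 45 → best response Up.
P1 against C3: payoffs 57, 33, 86 → best response Down.
P2 against Up: payoffs 42, 60, 73 → best response C3.
P2 against Middle: payoffs 92, 23, 61 → best response C1.
P2 against Down: payoffs 53, 97, 50 → best response C2.
No profile is a mutual best response for all players.

There is no pure-strategy Nash equilibrium.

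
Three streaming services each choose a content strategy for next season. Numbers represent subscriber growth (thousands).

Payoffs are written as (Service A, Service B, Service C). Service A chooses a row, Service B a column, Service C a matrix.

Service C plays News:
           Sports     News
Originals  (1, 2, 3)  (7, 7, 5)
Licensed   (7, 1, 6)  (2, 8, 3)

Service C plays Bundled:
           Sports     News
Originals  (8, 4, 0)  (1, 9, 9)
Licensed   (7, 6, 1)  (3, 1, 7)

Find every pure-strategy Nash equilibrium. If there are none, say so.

This game has no pure Nash equilibrium.

(Originals, Sports, News): Service A can switch to Licensed (1 → 7). Not NE.
(Originals, Sports, Bundled): Service B can switch to News (4 → 9). Not NE.
(Originals, News, News): Service C can switch to Bundled (5 → 9). Not NE.
(Originals, News, Bundled): Service A can switch to Licensed (1 → 3). Not NE.
(Licensed, Sports, News): Service B can switch to News (1 → 8). Not NE.
(Licensed, Sports, Bundled): Service A can switch to Originals (7 → 8). Not NE.
(The remaining 2 profiles each have a profitable deviation by the same check.)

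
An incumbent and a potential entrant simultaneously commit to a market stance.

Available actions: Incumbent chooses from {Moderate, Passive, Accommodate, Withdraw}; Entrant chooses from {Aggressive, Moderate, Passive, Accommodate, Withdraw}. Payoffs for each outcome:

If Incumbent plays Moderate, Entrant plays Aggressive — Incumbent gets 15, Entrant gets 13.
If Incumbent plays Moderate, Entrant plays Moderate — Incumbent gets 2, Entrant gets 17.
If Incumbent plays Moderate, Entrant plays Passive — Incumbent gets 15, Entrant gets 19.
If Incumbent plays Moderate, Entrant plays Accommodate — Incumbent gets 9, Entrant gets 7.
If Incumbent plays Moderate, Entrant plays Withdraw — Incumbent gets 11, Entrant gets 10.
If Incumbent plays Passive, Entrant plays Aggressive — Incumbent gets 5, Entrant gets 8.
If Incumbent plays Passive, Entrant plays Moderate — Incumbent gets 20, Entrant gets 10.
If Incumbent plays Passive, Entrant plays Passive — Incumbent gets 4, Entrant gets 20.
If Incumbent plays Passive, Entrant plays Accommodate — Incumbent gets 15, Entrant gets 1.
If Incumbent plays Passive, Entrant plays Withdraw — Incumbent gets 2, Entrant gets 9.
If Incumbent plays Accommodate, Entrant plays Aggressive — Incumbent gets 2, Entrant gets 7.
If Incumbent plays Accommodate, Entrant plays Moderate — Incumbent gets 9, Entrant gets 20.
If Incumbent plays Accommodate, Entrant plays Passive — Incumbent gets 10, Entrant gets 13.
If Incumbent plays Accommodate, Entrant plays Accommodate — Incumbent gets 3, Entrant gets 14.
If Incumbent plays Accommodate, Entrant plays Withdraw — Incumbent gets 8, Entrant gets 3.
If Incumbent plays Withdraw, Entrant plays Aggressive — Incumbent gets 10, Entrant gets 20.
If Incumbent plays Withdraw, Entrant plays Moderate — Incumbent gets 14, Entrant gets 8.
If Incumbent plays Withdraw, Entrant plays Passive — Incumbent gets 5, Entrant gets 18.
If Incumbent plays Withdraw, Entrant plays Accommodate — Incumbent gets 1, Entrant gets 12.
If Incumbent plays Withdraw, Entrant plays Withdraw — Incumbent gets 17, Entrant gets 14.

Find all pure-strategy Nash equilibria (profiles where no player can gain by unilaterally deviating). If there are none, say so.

The unique pure-strategy Nash equilibrium is (Moderate, Passive).

For each player, find the best response to each opponent profile; mutual best responses are the pure NE.
Incumbent against Aggressive: payoffs 15, 5, 2, 10 → best response Moderate.
Incumbent against Moderate: payoffs 2, 20, 9, 14 → best response Passive.
Incumbent against Passive: payoffs 15, 4, 10, 5 → best response Moderate.
Incumbent against Accommodate: payoffs 9, 15, 3, 1 → best response Passive.
Incumbent against Withdraw: payoffs 11, 2, 8, 17 → best response Withdraw.
Entrant against Moderate: payoffs 13, 17, 19, 7, 10 → best response Passive.
Entrant against Passive: payoffs 8, 10, 20, 1, 9 → best response Passive.
Entrant against Accommodate: payoffs 7, 20, 13, 14, 3 → best response Moderate.
Entrant against Withdraw: payoffs 20, 8, 18, 12, 14 → best response Aggressive.
Mutual best responses: (Moderate, Passive).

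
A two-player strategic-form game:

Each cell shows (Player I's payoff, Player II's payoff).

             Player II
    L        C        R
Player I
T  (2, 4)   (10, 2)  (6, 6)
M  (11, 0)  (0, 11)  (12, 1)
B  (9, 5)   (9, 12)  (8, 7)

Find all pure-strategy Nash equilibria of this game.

none

(T, L): Player I can switch to M (2 → 11). Not NE.
(T, C): Player II can switch to L (2 → 4). Not NE.
(T, R): Player I can switch to M (6 → 12). Not NE.
(M, L): Player II can switch to C (0 → 11). Not NE.
(M, C): Player I can switch to T (0 → 10). Not NE.
(M, R): Player II can switch to C (1 → 11). Not NE.
(B, L): Player I can switch to M (9 → 11). Not NE.
(B, C): Player I can switch to T (9 → 10). Not NE.
(B, R): Player I can switch to M (8 → 12). Not NE.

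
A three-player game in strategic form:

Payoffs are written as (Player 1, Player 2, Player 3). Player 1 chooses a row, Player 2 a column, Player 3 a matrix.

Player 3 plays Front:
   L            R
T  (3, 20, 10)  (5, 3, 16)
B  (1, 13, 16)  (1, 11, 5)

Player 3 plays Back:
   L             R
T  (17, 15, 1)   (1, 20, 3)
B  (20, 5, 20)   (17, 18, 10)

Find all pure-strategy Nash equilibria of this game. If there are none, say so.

The pure Nash equilibria are (T, L, Front) and (B, R, Back).

Player 1 against (L, Front): payoffs 3, 1 → best response T.
Player 1 against (L, Back): payoffs 17, 20 → best response B.
Player 1 against (R, Front): payoffs 5, 1 → best response T.
Player 1 against (R, Back): payoffs 1, 17 → best response B.
Player 2 against (T, Front): payoffs 20, 3 → best response L.
Player 2 against (T, Back): payoffs 15, 20 → best response R.
Player 2 against (B, Front): payoffs 13, 11 → best response L.
Player 2 against (B, Back): payoffs 5, 18 → best response R.
Player 3 against (T, L): payoffs 10, 1 → best response Front.
Player 3 against (T, R): payoffs 16, 3 → best response Front.
Player 3 against (B, L): payoffs 16, 20 → best response Back.
Player 3 against (B, R): payoffs 5, 10 → best response Back.
Mutual best responses: (T, L, Front); (B, R, Back).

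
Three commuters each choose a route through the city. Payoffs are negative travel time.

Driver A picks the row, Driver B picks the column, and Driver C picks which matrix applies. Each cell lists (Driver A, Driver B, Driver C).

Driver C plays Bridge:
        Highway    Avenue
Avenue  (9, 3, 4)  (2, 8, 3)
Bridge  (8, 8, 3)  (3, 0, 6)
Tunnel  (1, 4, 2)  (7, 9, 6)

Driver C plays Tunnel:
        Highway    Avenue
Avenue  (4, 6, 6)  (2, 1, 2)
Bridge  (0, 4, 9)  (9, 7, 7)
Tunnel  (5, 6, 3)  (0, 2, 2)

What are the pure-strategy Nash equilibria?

(Avenue, Highway, Bridge): Driver B can switch to Avenue (3 → 8). Not NE.
(Avenue, Highway, Tunnel): Driver A can switch to Tunnel (4 → 5). Not NE.
(Avenue, Avenue, Bridge): Driver A can switch to Bridge (2 → 3). Not NE.
(Avenue, Avenue, Tunnel): Driver A can switch to Bridge (2 → 9). Not NE.
(Bridge, Highway, Bridge): Driver A can switch to Avenue (8 → 9). Not NE.
(Bridge, Highway, Tunnel): Driver A can switch to Avenue (0 → 4). Not NE.
(Bridge, Avenue, Bridge): Driver A can switch to Tunnel (3 → 7). Not NE.
(Bridge, Avenue, Tunnel): Driver A gets 9, best alternative 2; Driver B gets 7, best alternative 4; Driver C gets 7, best alternative 6. No profitable deviation — NE.
(Tunnel, Highway, Bridge): Driver A can switch to Avenue (1 → 9). Not NE.
(Tunnel, Highway, Tunnel): Driver A gets 5, best alternative 4; Driver B gets 6, best alternative 2; Driver C gets 3, best alternative 2. No profitable deviation — NE.
(Tunnel, Avenue, Bridge): Driver A gets 7, best alternative 3; Driver B gets 9, best alternative 4; Driver C gets 6, best alternative 2. No profitable deviation — NE.
(Tunnel, Avenue, Tunnel): Driver A can switch to Avenue (0 → 2). Not NE.

The pure Nash equilibria are (Bridge, Avenue, Tunnel), (Tunnel, Highway, Tunnel), (Tunnel, Avenue, Bridge).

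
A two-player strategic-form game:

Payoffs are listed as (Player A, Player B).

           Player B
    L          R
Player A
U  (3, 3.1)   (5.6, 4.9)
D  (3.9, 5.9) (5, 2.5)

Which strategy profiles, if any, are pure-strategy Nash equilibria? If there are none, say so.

(U, R); (D, L)

Mark each player's best response to every combination of opponents' strategies; a profile where every player is best-responding is a pure Nash equilibrium.
Player A against L: payoffs 3, 3.9 → best response D.
Player A against R: payoffs 5.6, 5 → best response U.
Player B against U: payoffs 3.1, 4.9 → best response R.
Player B against D: payoffs 5.9, 2.5 → best response L.
Mutual best responses: (U, R); (D, L).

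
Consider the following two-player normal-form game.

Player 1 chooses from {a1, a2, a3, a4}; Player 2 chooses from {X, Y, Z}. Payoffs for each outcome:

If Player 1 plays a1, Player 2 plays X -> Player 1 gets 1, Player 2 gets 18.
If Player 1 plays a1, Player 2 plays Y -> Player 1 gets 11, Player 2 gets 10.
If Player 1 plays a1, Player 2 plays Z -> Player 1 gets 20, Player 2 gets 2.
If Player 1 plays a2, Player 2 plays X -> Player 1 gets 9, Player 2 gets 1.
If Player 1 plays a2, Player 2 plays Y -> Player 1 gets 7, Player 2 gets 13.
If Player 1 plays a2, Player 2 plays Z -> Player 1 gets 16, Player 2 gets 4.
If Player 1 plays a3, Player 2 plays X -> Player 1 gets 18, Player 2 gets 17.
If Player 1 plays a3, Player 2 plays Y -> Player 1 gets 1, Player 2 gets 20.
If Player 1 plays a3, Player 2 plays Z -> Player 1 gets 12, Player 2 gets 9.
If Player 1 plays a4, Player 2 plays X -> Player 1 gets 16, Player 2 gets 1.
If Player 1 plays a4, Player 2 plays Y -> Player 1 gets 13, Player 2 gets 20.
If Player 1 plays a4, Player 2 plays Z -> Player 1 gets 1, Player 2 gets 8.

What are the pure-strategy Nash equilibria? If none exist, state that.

The unique pure-strategy Nash equilibrium is (a4, Y).

Player 1 against X: payoffs 1, 9, 18, 16 → best response a3.
Player 1 against Y: payoffs 11, 7, 1, 13 → best response a4.
Player 1 against Z: payoffs 20, 16, 12, 1 → best response a1.
Player 2 against a1: payoffs 18, 10, 2 → best response X.
Player 2 against a2: payoffs 1, 13, 4 → best response Y.
Player 2 against a3: payoffs 17, 20, 9 → best response Y.
Player 2 against a4: payoffs 1, 20, 8 → best response Y.
Mutual best responses: (a4, Y).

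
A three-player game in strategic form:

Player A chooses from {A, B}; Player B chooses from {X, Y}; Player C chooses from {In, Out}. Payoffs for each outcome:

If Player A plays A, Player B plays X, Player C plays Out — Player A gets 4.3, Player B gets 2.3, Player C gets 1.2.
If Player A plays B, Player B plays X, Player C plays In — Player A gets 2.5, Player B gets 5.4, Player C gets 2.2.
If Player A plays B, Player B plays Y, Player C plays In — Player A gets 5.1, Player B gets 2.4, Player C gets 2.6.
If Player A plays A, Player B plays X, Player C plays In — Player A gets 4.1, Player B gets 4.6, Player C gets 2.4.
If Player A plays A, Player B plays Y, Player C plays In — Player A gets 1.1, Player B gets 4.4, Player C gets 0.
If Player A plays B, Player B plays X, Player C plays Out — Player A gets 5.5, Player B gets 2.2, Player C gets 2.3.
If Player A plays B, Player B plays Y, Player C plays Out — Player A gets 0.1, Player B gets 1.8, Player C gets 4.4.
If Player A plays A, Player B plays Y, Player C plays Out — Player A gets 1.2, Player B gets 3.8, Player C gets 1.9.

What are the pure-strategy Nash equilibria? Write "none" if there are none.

Player A against (X, In): payoffs 4.1, 2.5 → best response A.
Player A against (X, Out): payoffs 4.3, 5.5 → best response B.
Player A against (Y, In): payoffs 1.1, 5.1 → best response B.
Player A against (Y, Out): payoffs 1.2, 0.1 → best response A.
Player B against (A, In): payoffs 4.6, 4.4 → best response X.
Player B against (A, Out): payoffs 2.3, 3.8 → best response Y.
Player B against (B, In): payoffs 5.4, 2.4 → best response X.
Player B against (B, Out): payoffs 2.2, 1.8 → best response X.
Player C against (A, X): payoffs 2.4, 1.2 → best response In.
Player C against (A, Y): payoffs 0, 1.9 → best response Out.
Player C against (B, X): payoffs 2.2, 2.3 → best response Out.
Player C against (B, Y): payoffs 2.6, 4.4 → best response Out.
Mutual best responses: (A, X, In); (A, Y, Out); (B, X, Out).

Pure-strategy Nash equilibria: (A, X, In), (A, Y, Out), (B, X, Out)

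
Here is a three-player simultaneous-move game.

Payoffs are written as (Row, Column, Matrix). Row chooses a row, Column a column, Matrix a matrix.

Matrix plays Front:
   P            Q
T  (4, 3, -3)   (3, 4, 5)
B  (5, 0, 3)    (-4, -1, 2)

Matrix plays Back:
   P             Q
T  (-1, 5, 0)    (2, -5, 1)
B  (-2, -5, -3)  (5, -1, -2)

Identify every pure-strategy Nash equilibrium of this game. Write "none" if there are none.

Row against (P, Front): payoffs 4, 5 → best response B.
Row against (P, Back): payoffs -1, -2 → best response T.
Row against (Q, Front): payoffs 3, -4 → best response T.
Row against (Q, Back): payoffs 2, 5 → best response B.
Column against (T, Front): payoffs 3, 4 → best response Q.
Column against (T, Back): payoffs 5, -5 → best response P.
Column against (B, Front): payoffs 0, -1 → best response P.
Column against (B, Back): payoffs -5, -1 → best response Q.
Matrix against (T, P): payoffs -3, 0 → best response Back.
Matrix against (T, Q): payoffs 5, 1 → best response Front.
Matrix against (B, P): payoffs 3, -3 → best response Front.
Matrix against (B, Q): payoffs 2, -2 → best response Front.
Mutual best responses: (T, P, Back); (T, Q, Front); (B, P, Front).

(T, P, Back); (T, Q, Front); (B, P, Front)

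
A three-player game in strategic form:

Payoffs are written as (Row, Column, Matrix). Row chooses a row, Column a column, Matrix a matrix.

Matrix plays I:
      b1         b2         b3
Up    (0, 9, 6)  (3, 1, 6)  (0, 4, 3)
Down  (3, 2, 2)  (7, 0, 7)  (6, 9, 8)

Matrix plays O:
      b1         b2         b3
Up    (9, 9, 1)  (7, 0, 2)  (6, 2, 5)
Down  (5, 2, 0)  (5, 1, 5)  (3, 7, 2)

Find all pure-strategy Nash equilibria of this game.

The unique pure-strategy Nash equilibrium is (Down, b3, I).

Row against (b1, I): payoffs 0, 3 → best response Down.
Row against (b1, O): payoffs 9, 5 → best response Up.
Row against (b2, I): payoffs 3, 7 → best response Down.
Row against (b2, O): payoffs 7, 5 → best response Up.
Row against (b3, I): payoffs 0, 6 → best response Down.
Row against (b3, O): payoffs 6, 3 → best response Up.
Column against (Up, I): payoffs 9, 1, 4 → best response b1.
Column against (Up, O): payoffs 9, 0, 2 → best response b1.
Column against (Down, I): payoffs 2, 0, 9 → best response b3.
Column against (Down, O): payoffs 2, 1, 7 → best response b3.
Matrix against (Up, b1): payoffs 6, 1 → best response I.
Matrix against (Up, b2): payoffs 6, 2 → best response I.
Matrix against (Up, b3): payoffs 3, 5 → best response O.
Matrix against (Down, b1): payoffs 2, 0 → best response I.
Matrix against (Down, b2): payoffs 7, 5 → best response I.
Matrix against (Down, b3): payoffs 8, 2 → best response I.
Mutual best responses: (Down, b3, I).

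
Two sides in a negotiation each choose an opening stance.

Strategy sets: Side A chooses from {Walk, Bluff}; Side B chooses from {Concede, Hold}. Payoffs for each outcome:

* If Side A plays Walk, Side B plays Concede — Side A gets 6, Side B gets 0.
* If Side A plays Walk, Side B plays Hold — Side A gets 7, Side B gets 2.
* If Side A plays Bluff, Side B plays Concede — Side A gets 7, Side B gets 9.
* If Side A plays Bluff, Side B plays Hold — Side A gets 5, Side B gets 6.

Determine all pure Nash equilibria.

(Walk, Hold) and (Bluff, Concede)

For each strategy profile, look for a profitable unilateral deviation.
(Walk, Concede): Side A can switch to Bluff (6 → 7). Not NE.
(Walk, Hold): Side A gets 7, best alternative 5; Side B gets 2, best alternative 0. No profitable deviation — NE.
(Bluff, Concede): Side A gets 7, best alternative 6; Side B gets 9, best alternative 6. No profitable deviation — NE.
(Bluff, Hold): Side A can switch to Walk (5 → 7). Not NE.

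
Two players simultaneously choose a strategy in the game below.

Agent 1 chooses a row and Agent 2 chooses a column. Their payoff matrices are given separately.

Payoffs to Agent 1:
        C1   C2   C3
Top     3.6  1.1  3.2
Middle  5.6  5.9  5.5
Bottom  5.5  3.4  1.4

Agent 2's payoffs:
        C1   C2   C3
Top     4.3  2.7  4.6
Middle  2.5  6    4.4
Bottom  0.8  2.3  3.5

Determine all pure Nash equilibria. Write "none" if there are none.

(Top, C1): Agent 1 can switch to Middle (3.6 → 5.6). Not NE.
(Top, C2): Agent 1 can switch to Middle (1.1 → 5.9). Not NE.
(Top, C3): Agent 1 can switch to Middle (3.2 → 5.5). Not NE.
(Middle, C1): Agent 2 can switch to C2 (2.5 → 6). Not NE.
(Middle, C2): Agent 1 gets 5.9, best alternative 3.4; Agent 2 gets 6, best alternative 4.4. No profitable deviation — NE.
(Middle, C3): Agent 2 can switch to C2 (4.4 → 6). Not NE.
(Bottom, C1): Agent 1 can switch to Middle (5.5 → 5.6). Not NE.
(Bottom, C2): Agent 1 can switch to Middle (3.4 → 5.9). Not NE.
(Bottom, C3): Agent 1 can switch to Top (1.4 → 3.2). Not NE.

(Middle, C2)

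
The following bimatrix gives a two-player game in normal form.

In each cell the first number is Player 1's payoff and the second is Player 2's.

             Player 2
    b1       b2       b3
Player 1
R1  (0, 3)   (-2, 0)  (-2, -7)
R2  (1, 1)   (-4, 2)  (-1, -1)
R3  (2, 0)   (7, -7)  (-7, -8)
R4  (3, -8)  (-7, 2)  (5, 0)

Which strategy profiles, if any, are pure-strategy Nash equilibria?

Player 1 against b1: payoffs 0, 1, 2, 3 → best response R4.
Player 1 against b2: payoffs -2, -4, 7, -7 → best response R3.
Player 1 against b3: payoffs -2, -1, -7, 5 → best response R4.
Player 2 against R1: payoffs 3, 0, -7 → best response b1.
Player 2 against R2: payoffs 1, 2, -1 → best response b2.
Player 2 against R3: payoffs 0, -7, -8 → best response b1.
Player 2 against R4: payoffs -8, 2, 0 → best response b2.
No profile is a mutual best response for all players.

There is no pure-strategy Nash equilibrium.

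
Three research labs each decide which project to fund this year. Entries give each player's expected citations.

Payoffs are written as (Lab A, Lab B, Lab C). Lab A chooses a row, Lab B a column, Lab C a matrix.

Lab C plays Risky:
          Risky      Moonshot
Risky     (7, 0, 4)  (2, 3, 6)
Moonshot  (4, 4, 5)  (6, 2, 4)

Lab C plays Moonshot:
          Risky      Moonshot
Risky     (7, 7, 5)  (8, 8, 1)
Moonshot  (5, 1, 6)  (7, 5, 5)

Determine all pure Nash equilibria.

There is no pure-strategy Nash equilibrium.

For each strategy profile, look for a profitable unilateral deviation.
(Risky, Risky, Risky): Lab B can switch to Moonshot (0 → 3). Not NE.
(Risky, Risky, Moonshot): Lab B can switch to Moonshot (7 → 8). Not NE.
(Risky, Moonshot, Risky): Lab A can switch to Moonshot (2 → 6). Not NE.
(Risky, Moonshot, Moonshot): Lab C can switch to Risky (1 → 6). Not NE.
(Moonshot, Risky, Risky): Lab A can switch to Risky (4 → 7). Not NE.
(Moonshot, Risky, Moonshot): Lab A can switch to Risky (5 → 7). Not NE.
(Moonshot, Moonshot, Risky): Lab B can switch to Risky (2 → 4). Not NE.
(Moonshot, Moonshot, Moonshot): Lab A can switch to Risky (7 → 8). Not NE.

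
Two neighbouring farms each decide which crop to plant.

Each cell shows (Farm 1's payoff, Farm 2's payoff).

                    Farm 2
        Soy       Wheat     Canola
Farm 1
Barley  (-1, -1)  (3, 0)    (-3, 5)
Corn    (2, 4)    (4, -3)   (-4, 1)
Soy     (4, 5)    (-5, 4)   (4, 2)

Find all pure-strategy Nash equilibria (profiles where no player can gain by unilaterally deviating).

For each player, find the best response to each opponent profile; mutual best responses are the pure NE.
Farm 1 against Soy: payoffs -1, 2, 4 → best response Soy.
Farm 1 against Wheat: payoffs 3, 4, -5 → best response Corn.
Farm 1 against Canola: payoffs -3, -4, 4 → best response Soy.
Farm 2 against Barley: payoffs -1, 0, 5 → best response Canola.
Farm 2 against Corn: payoffs 4, -3, 1 → best response Soy.
Farm 2 against Soy: payoffs 5, 4, 2 → best response Soy.
Mutual best responses: (Soy, Soy).

(Soy, Soy)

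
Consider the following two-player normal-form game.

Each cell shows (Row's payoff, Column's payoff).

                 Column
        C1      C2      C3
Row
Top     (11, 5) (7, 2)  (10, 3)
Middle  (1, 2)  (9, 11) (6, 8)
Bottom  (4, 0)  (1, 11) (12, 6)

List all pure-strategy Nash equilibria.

Check each profile: it is a Nash equilibrium iff no player can strictly gain by switching unilaterally.
(Top, C1): Row gets 11, best alternative 4; Column gets 5, best alternative 3. No profitable deviation — NE.
(Top, C2): Row can switch to Middle (7 → 9). Not NE.
(Top, C3): Row can switch to Bottom (10 → 12). Not NE.
(Middle, C1): Row can switch to Top (1 → 11). Not NE.
(Middle, C2): Row gets 9, best alternative 7; Column gets 11, best alternative 8. No profitable deviation — NE.
(Middle, C3): Row can switch to Top (6 → 10). Not NE.
(Bottom, C1): Row can switch to Top (4 → 11). Not NE.
(Bottom, C2): Row can switch to Top (1 → 7). Not NE.
(Bottom, C3): Column can switch to C2 (6 → 11). Not NE.

(Top, C1) and (Middle, C2)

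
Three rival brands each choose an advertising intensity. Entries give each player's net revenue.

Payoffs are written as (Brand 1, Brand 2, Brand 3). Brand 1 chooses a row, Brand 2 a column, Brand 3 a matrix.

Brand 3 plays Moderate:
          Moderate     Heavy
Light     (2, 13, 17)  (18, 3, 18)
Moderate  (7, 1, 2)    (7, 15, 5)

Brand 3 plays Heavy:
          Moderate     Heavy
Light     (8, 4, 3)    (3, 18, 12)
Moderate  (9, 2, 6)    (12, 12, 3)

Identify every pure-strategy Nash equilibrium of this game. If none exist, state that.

Brand 1 against (Moderate, Moderate): payoffs 2, 7 → best response Moderate.
Brand 1 against (Moderate, Heavy): payoffs 8, 9 → best response Moderate.
Brand 1 against (Heavy, Moderate): payoffs 18, 7 → best response Light.
Brand 1 against (Heavy, Heavy): payoffs 3, 12 → best response Moderate.
Brand 2 against (Light, Moderate): payoffs 13, 3 → best response Moderate.
Brand 2 against (Light, Heavy): payoffs 4, 18 → best response Heavy.
Brand 2 against (Moderate, Moderate): payoffs 1, 15 → best response Heavy.
Brand 2 against (Moderate, Heavy): payoffs 2, 12 → best response Heavy.
Brand 3 against (Light, Moderate): payoffs 17, 3 → best response Moderate.
Brand 3 against (Light, Heavy): payoffs 18, 12 → best response Moderate.
Brand 3 against (Moderate, Moderate): payoffs 2, 6 → best response Heavy.
Brand 3 against (Moderate, Heavy): payoffs 5, 3 → best response Moderate.
No profile is a mutual best response for all players.

This game has no pure Nash equilibrium.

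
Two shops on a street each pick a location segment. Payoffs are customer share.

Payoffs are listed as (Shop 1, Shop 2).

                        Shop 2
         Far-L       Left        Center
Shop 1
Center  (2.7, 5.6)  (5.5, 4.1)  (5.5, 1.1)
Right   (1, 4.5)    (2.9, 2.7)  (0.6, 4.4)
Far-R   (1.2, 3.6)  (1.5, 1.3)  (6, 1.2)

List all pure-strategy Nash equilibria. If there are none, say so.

For each strategy profile, look for a profitable unilateral deviation.
(Center, Far-L): Shop 1 gets 2.7, best alternative 1.2; Shop 2 gets 5.6, best alternative 4.1. No profitable deviation — NE.
(Center, Left): Shop 2 can switch to Far-L (4.1 → 5.6). Not NE.
(Center, Center): Shop 1 can switch to Far-R (5.5 → 6). Not NE.
(Right, Far-L): Shop 1 can switch to Center (1 → 2.7). Not NE.
(Right, Left): Shop 1 can switch to Center (2.9 → 5.5). Not NE.
(Right, Center): Shop 1 can switch to Center (0.6 → 5.5). Not NE.
(Far-R, Far-L): Shop 1 can switch to Center (1.2 → 2.7). Not NE.
(The remaining 2 profiles each have a profitable deviation by the same check.)

(Center, Far-L)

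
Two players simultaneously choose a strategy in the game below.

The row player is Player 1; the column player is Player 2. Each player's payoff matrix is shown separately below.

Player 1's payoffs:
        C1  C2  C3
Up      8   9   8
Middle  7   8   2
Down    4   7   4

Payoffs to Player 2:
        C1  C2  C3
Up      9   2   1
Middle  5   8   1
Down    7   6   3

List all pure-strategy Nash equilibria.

(Up, C1)

For each strategy profile, look for a profitable unilateral deviation.
(Up, C1): Player 1 gets 8, best alternative 7; Player 2 gets 9, best alternative 2. No profitable deviation — NE.
(Up, C2): Player 2 can switch to C1 (2 → 9). Not NE.
(Up, C3): Player 2 can switch to C1 (1 → 9). Not NE.
(Middle, C1): Player 1 can switch to Up (7 → 8). Not NE.
(Middle, C2): Player 1 can switch to Up (8 → 9). Not NE.
(Middle, C3): Player 1 can switch to Up (2 → 8). Not NE.
(Down, C1): Player 1 can switch to Up (4 → 8). Not NE.
(Down, C2): Player 1 can switch to Up (7 → 9). Not NE.
(Down, C3): Player 1 can switch to Up (4 → 8). Not NE.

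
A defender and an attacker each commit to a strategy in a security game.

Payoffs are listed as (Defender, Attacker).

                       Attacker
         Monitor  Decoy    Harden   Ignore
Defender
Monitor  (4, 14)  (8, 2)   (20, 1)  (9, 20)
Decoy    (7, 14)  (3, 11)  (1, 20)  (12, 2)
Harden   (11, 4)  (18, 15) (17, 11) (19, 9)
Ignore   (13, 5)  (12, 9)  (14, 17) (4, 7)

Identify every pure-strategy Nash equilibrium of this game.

(Harden, Decoy)

Defender against Monitor: payoffs 4, 7, 11, 13 → best response Ignore.
Defender against Decoy: payoffs 8, 3, 18, 12 → best response Harden.
Defender against Harden: payoffs 20, 1, 17, 14 → best response Monitor.
Defender against Ignore: payoffs 9, 12, 19, 4 → best response Harden.
Attacker against Monitor: payoffs 14, 2, 1, 20 → best response Ignore.
Attacker against Decoy: payoffs 14, 11, 20, 2 → best response Harden.
Attacker against Harden: payoffs 4, 15, 11, 9 → best response Decoy.
Attacker against Ignore: payoffs 5, 9, 17, 7 → best response Harden.
Mutual best responses: (Harden, Decoy).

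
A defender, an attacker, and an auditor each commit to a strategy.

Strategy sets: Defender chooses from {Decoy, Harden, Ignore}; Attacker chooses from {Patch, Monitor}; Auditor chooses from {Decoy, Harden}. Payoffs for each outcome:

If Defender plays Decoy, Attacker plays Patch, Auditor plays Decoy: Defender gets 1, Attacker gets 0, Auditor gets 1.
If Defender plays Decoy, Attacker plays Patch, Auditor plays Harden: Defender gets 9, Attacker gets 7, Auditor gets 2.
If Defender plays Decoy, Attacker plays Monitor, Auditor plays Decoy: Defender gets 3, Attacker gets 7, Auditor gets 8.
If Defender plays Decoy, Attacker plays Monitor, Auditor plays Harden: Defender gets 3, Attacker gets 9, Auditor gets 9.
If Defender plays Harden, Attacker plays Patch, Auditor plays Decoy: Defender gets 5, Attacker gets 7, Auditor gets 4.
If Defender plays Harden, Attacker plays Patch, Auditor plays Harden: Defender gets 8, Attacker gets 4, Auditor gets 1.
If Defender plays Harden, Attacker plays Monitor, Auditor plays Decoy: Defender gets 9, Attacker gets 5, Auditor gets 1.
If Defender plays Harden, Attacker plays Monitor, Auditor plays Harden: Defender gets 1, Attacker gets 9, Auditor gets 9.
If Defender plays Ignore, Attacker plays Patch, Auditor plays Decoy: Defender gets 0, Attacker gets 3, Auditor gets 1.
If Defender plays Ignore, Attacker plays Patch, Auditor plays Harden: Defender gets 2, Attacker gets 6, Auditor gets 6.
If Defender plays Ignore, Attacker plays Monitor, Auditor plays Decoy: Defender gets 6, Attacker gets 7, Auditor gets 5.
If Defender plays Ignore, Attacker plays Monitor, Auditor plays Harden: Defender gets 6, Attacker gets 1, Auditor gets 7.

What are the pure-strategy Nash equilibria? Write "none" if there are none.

The unique pure-strategy Nash equilibrium is (Harden, Patch, Decoy).

(Decoy, Patch, Decoy): Defender can switch to Harden (1 → 5). Not NE.
(Decoy, Patch, Harden): Attacker can switch to Monitor (7 → 9). Not NE.
(Decoy, Monitor, Decoy): Defender can switch to Harden (3 → 9). Not NE.
(Decoy, Monitor, Harden): Defender can switch to Ignore (3 → 6). Not NE.
(Harden, Patch, Decoy): Defender gets 5, best alternative 1; Attacker gets 7, best alternative 5; Auditor gets 4, best alternative 1. No profitable deviation — NE.
(Harden, Patch, Harden): Defender can switch to Decoy (8 → 9). Not NE.
(Harden, Monitor, Decoy): Attacker can switch to Patch (5 → 7). Not NE.
(Harden, Monitor, Harden): Defender can switch to Decoy (1 → 3). Not NE.
(Ignore, Patch, Decoy): Defender can switch to Decoy (0 → 1). Not NE.
(Ignore, Patch, Harden): Defender can switch to Decoy (2 → 9). Not NE.
(Ignore, Monitor, Decoy): Defender can switch to Harden (6 → 9). Not NE.
(The remaining 1 profile has a profitable deviation by the same check.)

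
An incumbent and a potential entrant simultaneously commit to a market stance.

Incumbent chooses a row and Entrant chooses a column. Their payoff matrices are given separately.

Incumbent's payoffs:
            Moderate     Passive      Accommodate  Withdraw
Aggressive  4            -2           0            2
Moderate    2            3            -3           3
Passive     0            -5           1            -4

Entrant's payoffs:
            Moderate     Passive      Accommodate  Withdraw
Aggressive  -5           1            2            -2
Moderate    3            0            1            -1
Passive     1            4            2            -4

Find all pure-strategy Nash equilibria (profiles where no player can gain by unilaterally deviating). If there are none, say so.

(Aggressive, Moderate): Entrant can switch to Passive (-5 → 1). Not NE.
(Aggressive, Passive): Incumbent can switch to Moderate (-2 → 3). Not NE.
(Aggressive, Accommodate): Incumbent can switch to Passive (0 → 1). Not NE.
(Aggressive, Withdraw): Incumbent can switch to Moderate (2 → 3). Not NE.
(Moderate, Moderate): Incumbent can switch to Aggressive (2 → 4). Not NE.
(Moderate, Passive): Entrant can switch to Moderate (0 → 3). Not NE.
(The remaining 6 profiles each have a profitable deviation by the same check.)

No pure-strategy Nash equilibrium.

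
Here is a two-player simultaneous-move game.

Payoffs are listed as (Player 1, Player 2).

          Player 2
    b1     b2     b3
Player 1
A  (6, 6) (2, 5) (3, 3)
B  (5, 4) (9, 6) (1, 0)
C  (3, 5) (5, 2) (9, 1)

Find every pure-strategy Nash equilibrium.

The pure Nash equilibria are (A, b1); (B, b2).

(A, b1): Player 1 gets 6, best alternative 5; Player 2 gets 6, best alternative 5. No profitable deviation — NE.
(A, b2): Player 1 can switch to B (2 → 9). Not NE.
(A, b3): Player 1 can switch to C (3 → 9). Not NE.
(B, b1): Player 1 can switch to A (5 → 6). Not NE.
(B, b2): Player 1 gets 9, best alternative 5; Player 2 gets 6, best alternative 4. No profitable deviation — NE.
(B, b3): Player 1 can switch to A (1 → 3). Not NE.
(C, b1): Player 1 can switch to A (3 → 6). Not NE.
(C, b2): Player 1 can switch to B (5 → 9). Not NE.
(The remaining 1 profile has a profitable deviation by the same check.)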